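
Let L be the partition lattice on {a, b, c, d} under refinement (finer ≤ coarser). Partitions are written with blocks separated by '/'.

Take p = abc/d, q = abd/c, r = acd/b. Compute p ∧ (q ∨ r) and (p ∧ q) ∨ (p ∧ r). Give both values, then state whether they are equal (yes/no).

abc/d; abc/d; yes

q ∨ r = abcd, so p ∧ (q ∨ r) = abc/d ∧ abcd = abc/d.
p ∧ q = ab/c/d and p ∧ r = ac/b/d, so (p ∧ q) ∨ (p ∧ r) = ab/c/d ∨ ac/b/d = abc/d.
Equal: yes.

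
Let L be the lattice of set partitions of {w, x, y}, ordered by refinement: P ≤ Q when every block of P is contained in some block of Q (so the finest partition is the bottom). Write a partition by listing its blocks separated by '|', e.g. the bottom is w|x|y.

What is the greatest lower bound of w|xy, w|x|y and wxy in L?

w|x|y

Common lower bounds of {w|xy, w|x|y, wxy}: w|x|y.
The greatest among these is w|x|y.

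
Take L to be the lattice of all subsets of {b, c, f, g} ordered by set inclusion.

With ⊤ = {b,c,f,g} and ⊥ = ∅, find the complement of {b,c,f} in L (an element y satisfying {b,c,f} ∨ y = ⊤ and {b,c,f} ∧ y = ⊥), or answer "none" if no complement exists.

{g}

Need y with {b,c,f} ∨ y = {b,c,f,g} and {b,c,f} ∧ y = ∅.
Checking each element gives: {g}.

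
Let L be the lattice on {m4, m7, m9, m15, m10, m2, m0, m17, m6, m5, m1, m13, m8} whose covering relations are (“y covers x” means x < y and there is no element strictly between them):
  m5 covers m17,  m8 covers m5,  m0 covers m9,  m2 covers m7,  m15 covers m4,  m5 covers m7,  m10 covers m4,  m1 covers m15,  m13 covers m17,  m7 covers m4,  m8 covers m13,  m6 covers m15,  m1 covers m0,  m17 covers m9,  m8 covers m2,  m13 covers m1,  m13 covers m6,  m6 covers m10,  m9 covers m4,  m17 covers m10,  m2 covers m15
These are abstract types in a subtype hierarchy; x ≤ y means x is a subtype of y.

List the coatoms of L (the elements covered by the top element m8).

The coatoms are exactly the elements covered by m8: m13, m2, m5.

m13, m2, m5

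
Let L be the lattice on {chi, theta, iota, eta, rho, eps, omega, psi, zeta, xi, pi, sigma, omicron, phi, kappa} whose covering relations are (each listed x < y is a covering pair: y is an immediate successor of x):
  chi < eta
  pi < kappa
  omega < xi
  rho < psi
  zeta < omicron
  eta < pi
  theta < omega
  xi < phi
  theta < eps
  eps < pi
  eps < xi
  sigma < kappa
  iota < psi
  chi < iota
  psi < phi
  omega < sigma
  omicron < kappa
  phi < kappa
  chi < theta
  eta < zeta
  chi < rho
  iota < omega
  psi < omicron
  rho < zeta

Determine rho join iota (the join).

psi

Common upper bounds of {rho, iota}: kappa, omicron, phi, psi.
The least among these is psi.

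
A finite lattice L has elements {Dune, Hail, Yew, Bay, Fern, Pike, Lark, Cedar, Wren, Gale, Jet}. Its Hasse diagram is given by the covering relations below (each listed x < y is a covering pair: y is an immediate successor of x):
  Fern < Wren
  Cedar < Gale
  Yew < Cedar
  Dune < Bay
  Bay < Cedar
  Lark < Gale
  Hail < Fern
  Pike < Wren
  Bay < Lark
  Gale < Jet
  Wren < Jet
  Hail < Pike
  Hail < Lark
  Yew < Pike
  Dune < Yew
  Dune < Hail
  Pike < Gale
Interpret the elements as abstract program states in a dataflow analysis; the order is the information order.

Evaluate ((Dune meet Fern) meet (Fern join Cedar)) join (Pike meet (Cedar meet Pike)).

Dune ∧ Fern = Dune
Fern ∨ Cedar = Jet
Dune ∧ Jet = Dune
Cedar ∧ Pike = Yew
Pike ∧ Yew = Yew
Dune ∨ Yew = Yew

Yew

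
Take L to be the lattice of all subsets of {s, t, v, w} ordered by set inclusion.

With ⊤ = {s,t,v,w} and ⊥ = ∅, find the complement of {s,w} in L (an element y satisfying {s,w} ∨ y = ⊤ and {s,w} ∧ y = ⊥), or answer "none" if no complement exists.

{t,v}

Need y with {s,w} ∨ y = {s,t,v,w} and {s,w} ∧ y = ∅.
Checking each element gives: {t,v}.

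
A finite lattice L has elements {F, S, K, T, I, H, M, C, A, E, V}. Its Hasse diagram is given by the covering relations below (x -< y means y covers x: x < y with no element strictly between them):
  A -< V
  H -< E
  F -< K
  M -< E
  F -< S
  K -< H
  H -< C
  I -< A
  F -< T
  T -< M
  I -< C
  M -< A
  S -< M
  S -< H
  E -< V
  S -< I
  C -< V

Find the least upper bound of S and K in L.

Common upper bounds of {S, K}: C, E, H, V.
The least among these is H.

H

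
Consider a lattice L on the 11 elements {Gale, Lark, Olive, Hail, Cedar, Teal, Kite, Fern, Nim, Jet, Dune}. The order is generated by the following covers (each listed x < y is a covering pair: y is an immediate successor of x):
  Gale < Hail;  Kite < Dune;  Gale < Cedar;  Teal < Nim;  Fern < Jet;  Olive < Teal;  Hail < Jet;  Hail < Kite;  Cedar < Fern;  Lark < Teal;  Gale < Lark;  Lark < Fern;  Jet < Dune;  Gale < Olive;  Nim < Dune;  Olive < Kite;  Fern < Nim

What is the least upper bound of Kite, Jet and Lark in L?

Dune

Common upper bounds of {Kite, Jet, Lark}: Dune.
The least among these is Dune.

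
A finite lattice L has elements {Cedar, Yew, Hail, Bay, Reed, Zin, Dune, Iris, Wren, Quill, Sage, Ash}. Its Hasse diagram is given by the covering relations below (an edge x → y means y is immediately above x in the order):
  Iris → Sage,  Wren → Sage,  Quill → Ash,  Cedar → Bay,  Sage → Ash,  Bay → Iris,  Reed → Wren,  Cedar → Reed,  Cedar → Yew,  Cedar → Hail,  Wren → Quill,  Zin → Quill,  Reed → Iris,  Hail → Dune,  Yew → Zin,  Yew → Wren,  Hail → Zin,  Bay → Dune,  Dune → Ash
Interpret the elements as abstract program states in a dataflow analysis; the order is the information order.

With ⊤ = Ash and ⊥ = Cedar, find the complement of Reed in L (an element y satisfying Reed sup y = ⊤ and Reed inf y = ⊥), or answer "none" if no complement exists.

Dune

Need y with Reed ∨ y = Ash and Reed ∧ y = Cedar.
Checking each element gives: Dune.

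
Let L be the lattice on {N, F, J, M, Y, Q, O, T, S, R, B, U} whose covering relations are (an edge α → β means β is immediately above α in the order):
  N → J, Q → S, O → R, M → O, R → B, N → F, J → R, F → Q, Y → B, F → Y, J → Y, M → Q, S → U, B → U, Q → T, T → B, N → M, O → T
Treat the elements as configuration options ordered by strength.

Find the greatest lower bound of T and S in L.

Q

Common lower bounds of {T, S}: F, M, N, Q.
The greatest among these is Q.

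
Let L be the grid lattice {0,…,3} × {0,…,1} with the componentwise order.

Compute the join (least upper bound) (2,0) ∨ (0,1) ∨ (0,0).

(2,1)

In a product of chains, the join is componentwise max, giving (2,1).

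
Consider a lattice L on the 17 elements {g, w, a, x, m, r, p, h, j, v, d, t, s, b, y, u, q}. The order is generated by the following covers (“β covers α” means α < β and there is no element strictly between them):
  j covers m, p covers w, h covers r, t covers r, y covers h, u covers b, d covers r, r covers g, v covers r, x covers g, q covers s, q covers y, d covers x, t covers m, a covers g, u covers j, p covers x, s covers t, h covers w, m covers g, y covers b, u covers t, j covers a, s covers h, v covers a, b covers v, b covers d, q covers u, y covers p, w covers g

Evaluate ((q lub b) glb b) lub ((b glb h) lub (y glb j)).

q ∨ b = q
q ∧ b = b
b ∧ h = r
y ∧ j = a
r ∨ a = v
b ∨ v = b

b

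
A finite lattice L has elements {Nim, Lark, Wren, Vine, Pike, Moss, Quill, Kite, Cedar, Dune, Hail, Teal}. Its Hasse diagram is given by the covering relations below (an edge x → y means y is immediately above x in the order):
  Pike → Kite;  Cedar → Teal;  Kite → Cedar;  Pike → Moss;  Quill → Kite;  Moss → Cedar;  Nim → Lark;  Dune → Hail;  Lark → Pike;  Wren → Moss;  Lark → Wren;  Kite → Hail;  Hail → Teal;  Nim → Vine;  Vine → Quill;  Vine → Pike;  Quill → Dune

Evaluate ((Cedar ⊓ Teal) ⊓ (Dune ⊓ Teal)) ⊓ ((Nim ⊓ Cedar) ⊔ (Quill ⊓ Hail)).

Quill

Cedar ∧ Teal = Cedar
Dune ∧ Teal = Dune
Cedar ∧ Dune = Quill
Nim ∧ Cedar = Nim
Quill ∧ Hail = Quill
Nim ∨ Quill = Quill
Quill ∧ Quill = Quill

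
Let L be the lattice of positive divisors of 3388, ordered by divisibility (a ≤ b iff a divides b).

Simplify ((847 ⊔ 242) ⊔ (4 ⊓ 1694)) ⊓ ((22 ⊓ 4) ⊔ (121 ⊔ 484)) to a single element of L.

242

847 ∨ 242 = 1694
4 ∧ 1694 = 2
1694 ∨ 2 = 1694
22 ∧ 4 = 2
121 ∨ 484 = 484
2 ∨ 484 = 484
1694 ∧ 484 = 242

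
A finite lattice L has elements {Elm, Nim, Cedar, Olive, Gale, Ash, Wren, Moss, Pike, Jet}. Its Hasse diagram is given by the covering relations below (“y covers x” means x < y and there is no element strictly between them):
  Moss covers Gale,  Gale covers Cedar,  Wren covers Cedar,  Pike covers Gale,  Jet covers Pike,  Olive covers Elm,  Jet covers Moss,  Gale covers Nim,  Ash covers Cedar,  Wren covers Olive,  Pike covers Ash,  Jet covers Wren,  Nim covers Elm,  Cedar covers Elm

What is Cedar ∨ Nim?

Common upper bounds of {Cedar, Nim}: Gale, Jet, Moss, Pike.
The least among these is Gale.

Gale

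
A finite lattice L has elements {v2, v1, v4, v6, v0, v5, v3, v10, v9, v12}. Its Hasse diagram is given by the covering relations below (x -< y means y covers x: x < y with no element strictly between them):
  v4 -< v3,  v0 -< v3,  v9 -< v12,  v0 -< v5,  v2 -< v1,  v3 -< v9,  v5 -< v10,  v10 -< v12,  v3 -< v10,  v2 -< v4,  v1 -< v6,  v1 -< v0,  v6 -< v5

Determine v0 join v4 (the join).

Common upper bounds of {v0, v4}: v10, v12, v3, v9.
The least among these is v3.

v3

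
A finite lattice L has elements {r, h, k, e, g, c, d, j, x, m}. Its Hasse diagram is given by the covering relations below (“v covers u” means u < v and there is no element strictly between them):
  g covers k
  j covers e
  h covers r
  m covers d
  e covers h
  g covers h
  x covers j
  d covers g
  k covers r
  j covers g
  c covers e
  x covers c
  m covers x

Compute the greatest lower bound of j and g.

Common lower bounds of {j, g}: g, h, k, r.
The greatest among these is g.

g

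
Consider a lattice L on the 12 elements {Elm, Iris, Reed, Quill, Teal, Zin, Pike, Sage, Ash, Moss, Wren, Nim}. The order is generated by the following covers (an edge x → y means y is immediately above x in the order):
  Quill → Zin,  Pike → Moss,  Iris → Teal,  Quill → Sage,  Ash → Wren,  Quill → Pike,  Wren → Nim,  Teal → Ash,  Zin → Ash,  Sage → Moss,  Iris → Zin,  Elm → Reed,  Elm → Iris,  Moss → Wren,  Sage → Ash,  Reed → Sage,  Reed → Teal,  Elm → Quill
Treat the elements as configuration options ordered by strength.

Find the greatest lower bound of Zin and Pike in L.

Common lower bounds of {Zin, Pike}: Elm, Quill.
The greatest among these is Quill.

Quill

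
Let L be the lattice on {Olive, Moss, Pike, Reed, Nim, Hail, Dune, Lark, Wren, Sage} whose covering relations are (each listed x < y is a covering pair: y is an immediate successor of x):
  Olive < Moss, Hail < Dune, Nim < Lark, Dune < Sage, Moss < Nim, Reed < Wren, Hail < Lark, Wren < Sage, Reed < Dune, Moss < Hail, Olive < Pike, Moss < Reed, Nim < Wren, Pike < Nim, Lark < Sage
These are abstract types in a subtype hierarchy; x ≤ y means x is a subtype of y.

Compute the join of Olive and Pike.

Common upper bounds of {Olive, Pike}: Lark, Nim, Pike, Sage, Wren.
The least among these is Pike.

Pike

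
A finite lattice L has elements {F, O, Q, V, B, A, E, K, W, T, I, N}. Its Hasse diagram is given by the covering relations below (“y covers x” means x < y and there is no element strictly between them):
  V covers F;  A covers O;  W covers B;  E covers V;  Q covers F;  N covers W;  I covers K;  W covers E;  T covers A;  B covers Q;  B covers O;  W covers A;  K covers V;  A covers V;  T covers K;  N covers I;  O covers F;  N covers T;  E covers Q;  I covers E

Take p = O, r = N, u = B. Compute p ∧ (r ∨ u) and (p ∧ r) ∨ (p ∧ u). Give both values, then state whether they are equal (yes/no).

O; O; yes

r ∨ u = N, so p ∧ (r ∨ u) = O ∧ N = O.
p ∧ r = O and p ∧ u = O, so (p ∧ r) ∨ (p ∧ u) = O ∨ O = O.
Equal: yes.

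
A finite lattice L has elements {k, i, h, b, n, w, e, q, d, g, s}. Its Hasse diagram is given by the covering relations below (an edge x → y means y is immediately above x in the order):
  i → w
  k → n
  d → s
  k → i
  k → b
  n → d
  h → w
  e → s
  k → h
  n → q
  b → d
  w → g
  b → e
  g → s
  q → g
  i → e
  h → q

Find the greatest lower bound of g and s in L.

Common lower bounds of {g, s}: g, h, i, k, n, q, w.
The greatest among these is g.

g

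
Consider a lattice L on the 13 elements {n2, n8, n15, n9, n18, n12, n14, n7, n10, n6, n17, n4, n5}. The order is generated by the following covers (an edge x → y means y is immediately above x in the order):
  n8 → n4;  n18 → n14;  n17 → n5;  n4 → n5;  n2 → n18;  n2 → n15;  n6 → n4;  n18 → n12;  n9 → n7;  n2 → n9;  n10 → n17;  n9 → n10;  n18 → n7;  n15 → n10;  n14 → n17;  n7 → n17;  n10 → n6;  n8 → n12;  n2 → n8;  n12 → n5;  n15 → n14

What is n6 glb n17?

Common lower bounds of {n6, n17}: n10, n15, n2, n9.
The greatest among these is n10.

n10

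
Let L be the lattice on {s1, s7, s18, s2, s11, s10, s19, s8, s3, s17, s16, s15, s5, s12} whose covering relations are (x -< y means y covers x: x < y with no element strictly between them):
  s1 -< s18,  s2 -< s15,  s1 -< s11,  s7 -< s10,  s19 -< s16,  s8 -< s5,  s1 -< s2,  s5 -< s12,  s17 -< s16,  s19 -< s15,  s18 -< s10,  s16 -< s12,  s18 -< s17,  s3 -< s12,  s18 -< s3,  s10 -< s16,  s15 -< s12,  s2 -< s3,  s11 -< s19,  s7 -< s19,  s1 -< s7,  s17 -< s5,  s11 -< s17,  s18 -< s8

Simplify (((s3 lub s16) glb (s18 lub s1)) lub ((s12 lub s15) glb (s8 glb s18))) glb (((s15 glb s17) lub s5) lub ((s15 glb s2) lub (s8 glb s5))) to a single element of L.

s18

s3 ∨ s16 = s12
s18 ∨ s1 = s18
s12 ∧ s18 = s18
s12 ∨ s15 = s12
s8 ∧ s18 = s18
s12 ∧ s18 = s18
s18 ∨ s18 = s18
s15 ∧ s17 = s11
s11 ∨ s5 = s5
s15 ∧ s2 = s2
s8 ∧ s5 = s8
s2 ∨ s8 = s12
s5 ∨ s12 = s12
s18 ∧ s12 = s18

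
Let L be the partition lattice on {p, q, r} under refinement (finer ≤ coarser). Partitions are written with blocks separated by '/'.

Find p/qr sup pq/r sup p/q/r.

pqr

The join of p/qr, pq/r, p/q/r merges any blocks that overlap across the partitions, giving pqr.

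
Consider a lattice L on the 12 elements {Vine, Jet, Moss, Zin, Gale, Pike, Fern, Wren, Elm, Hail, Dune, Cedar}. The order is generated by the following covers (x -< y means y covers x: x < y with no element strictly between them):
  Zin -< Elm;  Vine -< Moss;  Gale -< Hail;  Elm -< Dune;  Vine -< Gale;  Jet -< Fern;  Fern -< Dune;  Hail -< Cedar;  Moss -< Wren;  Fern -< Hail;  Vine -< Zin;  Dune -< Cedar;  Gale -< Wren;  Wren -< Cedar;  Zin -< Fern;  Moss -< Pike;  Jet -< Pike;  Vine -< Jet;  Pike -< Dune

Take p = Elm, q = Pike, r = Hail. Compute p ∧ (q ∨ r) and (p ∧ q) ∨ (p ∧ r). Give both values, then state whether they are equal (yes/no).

Elm; Zin; no

q ∨ r = Cedar, so p ∧ (q ∨ r) = Elm ∧ Cedar = Elm.
p ∧ q = Vine and p ∧ r = Zin, so (p ∧ q) ∨ (p ∧ r) = Vine ∨ Zin = Zin.
Equal: no.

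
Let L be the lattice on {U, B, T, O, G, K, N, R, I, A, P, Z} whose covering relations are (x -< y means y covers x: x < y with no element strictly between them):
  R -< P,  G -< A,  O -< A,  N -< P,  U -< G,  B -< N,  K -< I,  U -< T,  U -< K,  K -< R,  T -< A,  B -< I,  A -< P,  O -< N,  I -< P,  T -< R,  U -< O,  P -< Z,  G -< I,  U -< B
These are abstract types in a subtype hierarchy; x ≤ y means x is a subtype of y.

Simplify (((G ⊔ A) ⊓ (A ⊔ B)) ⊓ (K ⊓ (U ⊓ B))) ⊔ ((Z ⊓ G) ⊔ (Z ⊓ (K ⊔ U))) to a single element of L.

G ∨ A = A
A ∨ B = P
A ∧ P = A
U ∧ B = U
K ∧ U = U
A ∧ U = U
Z ∧ G = G
K ∨ U = K
Z ∧ K = K
G ∨ K = I
U ∨ I = I

I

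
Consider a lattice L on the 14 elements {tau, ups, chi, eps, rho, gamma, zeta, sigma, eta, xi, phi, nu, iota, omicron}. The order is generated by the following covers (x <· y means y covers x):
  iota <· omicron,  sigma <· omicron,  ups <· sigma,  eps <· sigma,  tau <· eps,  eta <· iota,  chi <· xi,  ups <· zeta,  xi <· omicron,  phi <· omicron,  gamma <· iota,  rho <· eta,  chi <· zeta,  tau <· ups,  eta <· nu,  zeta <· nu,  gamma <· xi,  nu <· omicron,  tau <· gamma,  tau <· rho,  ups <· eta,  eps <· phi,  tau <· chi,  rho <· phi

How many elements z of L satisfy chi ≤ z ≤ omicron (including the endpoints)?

The interval [chi, omicron] = {chi, nu, omicron, xi, zeta}, which has 5 elements.

5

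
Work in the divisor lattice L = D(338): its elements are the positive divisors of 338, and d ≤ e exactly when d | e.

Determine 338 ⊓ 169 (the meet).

169

In the divisibility order, the meet is the greatest common divisor: gcd(338, 169) = 169.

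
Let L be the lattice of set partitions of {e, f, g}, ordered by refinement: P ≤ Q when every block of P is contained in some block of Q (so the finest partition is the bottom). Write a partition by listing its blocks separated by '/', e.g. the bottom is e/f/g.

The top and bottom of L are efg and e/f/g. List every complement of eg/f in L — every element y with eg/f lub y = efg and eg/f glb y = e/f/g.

Need y with eg/f ∨ y = efg and eg/f ∧ y = e/f/g.
Checking each element gives: e/fg, ef/g.

e/fg, ef/g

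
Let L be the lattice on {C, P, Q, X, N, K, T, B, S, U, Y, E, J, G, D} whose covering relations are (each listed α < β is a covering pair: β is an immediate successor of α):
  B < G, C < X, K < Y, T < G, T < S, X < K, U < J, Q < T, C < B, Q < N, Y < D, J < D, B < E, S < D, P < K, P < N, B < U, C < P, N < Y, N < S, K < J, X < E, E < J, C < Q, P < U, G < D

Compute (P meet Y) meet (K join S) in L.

P ∧ Y = P
K ∨ S = D
P ∧ D = P

P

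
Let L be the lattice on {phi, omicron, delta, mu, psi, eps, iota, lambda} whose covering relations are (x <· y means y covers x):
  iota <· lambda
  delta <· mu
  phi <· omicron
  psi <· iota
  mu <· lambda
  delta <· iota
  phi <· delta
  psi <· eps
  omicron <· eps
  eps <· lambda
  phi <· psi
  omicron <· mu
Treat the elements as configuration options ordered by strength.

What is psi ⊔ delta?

Common upper bounds of {psi, delta}: iota, lambda.
The least among these is iota.

iota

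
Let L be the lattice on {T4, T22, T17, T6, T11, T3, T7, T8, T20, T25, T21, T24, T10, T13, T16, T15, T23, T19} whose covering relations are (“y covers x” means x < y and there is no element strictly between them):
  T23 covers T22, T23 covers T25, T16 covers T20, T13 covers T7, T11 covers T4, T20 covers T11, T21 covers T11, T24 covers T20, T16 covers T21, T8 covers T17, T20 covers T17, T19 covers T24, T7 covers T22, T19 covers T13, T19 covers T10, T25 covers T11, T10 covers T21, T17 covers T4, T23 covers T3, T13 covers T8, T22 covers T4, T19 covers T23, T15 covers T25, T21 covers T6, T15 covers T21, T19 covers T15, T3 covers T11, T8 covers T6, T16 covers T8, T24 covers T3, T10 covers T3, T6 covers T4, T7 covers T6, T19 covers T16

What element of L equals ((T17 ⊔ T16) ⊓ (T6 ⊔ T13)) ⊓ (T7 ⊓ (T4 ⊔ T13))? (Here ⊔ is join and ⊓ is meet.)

T6

T17 ∨ T16 = T16
T6 ∨ T13 = T13
T16 ∧ T13 = T8
T4 ∨ T13 = T13
T7 ∧ T13 = T7
T8 ∧ T7 = T6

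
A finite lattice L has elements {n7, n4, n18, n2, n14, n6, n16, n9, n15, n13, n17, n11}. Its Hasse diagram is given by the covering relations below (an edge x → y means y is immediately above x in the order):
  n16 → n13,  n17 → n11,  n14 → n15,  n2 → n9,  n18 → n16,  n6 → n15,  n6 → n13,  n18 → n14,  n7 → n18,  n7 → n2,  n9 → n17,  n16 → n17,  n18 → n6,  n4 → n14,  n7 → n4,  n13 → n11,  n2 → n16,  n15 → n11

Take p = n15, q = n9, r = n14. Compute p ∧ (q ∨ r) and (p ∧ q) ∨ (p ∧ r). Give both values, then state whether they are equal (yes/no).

n15; n14; no

q ∨ r = n11, so p ∧ (q ∨ r) = n15 ∧ n11 = n15.
p ∧ q = n7 and p ∧ r = n14, so (p ∧ q) ∨ (p ∧ r) = n7 ∨ n14 = n14.
Equal: no.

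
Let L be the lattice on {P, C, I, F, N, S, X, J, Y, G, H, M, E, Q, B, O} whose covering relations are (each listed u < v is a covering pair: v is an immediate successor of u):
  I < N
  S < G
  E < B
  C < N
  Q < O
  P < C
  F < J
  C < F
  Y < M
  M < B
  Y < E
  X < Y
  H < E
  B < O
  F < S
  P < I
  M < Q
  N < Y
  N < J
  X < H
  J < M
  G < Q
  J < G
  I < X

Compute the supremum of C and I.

N

Common upper bounds of {C, I}: B, E, G, J, M, N, O, Q, Y.
The least among these is N.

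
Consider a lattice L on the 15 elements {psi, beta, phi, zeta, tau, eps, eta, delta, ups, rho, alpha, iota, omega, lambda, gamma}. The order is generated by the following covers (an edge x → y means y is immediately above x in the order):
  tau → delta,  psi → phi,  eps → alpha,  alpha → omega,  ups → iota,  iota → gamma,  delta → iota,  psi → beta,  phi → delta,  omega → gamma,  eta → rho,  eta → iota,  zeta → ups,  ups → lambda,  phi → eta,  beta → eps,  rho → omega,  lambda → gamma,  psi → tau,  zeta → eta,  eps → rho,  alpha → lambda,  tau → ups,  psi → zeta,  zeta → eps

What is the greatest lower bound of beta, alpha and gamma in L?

beta

Common lower bounds of {beta, alpha, gamma}: beta, psi.
The greatest among these is beta.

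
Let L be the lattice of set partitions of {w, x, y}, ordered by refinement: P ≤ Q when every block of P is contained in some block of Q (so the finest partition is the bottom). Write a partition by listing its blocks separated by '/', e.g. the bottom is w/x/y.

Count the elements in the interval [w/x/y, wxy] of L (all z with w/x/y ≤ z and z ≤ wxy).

The interval [w/x/y, wxy] = {w/x/y, w/xy, wx/y, wxy, wy/x}, which has 5 elements.

5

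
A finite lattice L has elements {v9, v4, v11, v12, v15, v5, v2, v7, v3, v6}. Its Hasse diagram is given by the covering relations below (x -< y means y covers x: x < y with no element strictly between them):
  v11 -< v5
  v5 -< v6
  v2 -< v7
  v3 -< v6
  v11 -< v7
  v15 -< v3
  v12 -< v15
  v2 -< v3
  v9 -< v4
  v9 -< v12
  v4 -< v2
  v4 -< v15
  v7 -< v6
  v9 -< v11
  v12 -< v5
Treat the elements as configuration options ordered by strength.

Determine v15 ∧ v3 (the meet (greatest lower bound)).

Common lower bounds of {v15, v3}: v12, v15, v4, v9.
The greatest among these is v15.

v15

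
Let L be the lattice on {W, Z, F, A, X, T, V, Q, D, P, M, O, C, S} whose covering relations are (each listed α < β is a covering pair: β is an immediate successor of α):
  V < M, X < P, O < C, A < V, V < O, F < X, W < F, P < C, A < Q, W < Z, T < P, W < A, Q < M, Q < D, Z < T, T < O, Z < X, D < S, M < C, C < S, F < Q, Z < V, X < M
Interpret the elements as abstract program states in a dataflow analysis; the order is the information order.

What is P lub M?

C

Common upper bounds of {P, M}: C, S.
The least among these is C.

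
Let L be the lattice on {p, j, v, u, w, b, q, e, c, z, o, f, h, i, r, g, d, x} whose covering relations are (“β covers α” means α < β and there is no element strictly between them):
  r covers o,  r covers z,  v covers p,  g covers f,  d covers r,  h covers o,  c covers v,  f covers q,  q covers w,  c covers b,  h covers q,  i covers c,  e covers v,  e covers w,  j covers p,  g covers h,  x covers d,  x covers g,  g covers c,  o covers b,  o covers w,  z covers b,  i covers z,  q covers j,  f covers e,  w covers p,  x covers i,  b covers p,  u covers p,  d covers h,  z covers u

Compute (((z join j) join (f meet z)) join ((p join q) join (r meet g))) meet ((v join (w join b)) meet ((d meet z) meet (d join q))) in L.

z ∨ j = d
f ∧ z = p
d ∨ p = d
p ∨ q = q
r ∧ g = o
q ∨ o = h
d ∨ h = d
w ∨ b = o
v ∨ o = g
d ∧ z = z
d ∨ q = d
z ∧ d = z
g ∧ z = b
d ∧ b = b

b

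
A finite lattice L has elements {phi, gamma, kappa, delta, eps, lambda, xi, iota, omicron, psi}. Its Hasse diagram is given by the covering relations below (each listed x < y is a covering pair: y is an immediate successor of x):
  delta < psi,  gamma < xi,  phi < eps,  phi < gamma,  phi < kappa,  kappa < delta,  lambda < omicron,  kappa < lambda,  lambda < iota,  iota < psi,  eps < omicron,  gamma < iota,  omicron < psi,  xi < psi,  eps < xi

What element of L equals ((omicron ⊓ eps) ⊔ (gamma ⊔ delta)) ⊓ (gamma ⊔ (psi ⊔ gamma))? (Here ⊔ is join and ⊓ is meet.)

psi

omicron ∧ eps = eps
gamma ∨ delta = psi
eps ∨ psi = psi
psi ∨ gamma = psi
gamma ∨ psi = psi
psi ∧ psi = psi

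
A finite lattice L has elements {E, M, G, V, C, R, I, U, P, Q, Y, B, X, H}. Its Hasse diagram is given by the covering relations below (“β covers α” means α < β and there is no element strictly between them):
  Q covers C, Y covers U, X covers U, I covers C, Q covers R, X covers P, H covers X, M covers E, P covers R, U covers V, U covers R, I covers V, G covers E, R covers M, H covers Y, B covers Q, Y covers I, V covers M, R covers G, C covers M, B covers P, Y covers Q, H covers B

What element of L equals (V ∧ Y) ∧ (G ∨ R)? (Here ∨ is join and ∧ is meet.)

M

V ∧ Y = V
G ∨ R = R
V ∧ R = M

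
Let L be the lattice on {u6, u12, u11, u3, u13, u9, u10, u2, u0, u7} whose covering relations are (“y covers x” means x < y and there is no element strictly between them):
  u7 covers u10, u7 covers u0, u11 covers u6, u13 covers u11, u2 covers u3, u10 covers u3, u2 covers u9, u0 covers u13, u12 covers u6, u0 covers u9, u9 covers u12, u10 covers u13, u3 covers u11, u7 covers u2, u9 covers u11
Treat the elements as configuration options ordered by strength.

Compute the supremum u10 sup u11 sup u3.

Common upper bounds of {u10, u11, u3}: u10, u7.
The least among these is u10.

u10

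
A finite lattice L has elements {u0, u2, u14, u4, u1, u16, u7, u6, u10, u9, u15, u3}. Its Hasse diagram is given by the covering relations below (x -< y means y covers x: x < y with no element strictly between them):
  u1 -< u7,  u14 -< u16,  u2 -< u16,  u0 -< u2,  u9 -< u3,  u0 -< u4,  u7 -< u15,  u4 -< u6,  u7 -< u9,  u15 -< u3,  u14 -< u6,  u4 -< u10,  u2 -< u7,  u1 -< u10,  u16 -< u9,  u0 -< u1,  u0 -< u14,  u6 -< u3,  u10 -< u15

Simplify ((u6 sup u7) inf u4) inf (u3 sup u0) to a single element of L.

u4

u6 ∨ u7 = u3
u3 ∧ u4 = u4
u3 ∨ u0 = u3
u4 ∧ u3 = u4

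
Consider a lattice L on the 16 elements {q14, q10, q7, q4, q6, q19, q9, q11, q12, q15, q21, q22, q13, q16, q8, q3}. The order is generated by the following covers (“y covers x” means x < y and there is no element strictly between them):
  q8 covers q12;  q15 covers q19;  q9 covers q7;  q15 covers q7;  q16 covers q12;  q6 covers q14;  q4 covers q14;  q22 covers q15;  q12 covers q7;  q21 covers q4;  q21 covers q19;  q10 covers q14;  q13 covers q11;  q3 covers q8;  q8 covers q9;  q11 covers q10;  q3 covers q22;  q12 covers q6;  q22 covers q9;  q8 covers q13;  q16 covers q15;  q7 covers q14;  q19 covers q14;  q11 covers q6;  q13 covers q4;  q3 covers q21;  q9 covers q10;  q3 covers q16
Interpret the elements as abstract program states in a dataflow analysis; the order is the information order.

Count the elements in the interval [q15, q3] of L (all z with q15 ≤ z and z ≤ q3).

4

The interval [q15, q3] = {q15, q16, q22, q3}, which has 4 elements.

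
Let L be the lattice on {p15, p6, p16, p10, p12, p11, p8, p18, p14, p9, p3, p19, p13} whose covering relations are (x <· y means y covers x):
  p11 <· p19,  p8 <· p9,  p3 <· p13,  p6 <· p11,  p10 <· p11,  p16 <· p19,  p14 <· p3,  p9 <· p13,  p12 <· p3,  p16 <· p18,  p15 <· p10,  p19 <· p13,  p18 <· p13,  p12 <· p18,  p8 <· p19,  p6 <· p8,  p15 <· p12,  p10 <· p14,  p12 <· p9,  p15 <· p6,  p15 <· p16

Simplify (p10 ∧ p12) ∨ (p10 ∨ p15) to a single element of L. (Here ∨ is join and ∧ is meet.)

p10

p10 ∧ p12 = p15
p10 ∨ p15 = p10
p15 ∨ p10 = p10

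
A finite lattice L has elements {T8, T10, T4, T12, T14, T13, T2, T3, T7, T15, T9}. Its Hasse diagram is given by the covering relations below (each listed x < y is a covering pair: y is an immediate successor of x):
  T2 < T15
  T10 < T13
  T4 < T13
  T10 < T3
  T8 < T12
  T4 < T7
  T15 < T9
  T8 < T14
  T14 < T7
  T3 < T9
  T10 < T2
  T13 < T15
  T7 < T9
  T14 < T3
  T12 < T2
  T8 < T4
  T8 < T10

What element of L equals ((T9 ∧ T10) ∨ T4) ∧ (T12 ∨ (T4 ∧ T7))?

T9 ∧ T10 = T10
T10 ∨ T4 = T13
T4 ∧ T7 = T4
T12 ∨ T4 = T15
T13 ∧ T15 = T13

T13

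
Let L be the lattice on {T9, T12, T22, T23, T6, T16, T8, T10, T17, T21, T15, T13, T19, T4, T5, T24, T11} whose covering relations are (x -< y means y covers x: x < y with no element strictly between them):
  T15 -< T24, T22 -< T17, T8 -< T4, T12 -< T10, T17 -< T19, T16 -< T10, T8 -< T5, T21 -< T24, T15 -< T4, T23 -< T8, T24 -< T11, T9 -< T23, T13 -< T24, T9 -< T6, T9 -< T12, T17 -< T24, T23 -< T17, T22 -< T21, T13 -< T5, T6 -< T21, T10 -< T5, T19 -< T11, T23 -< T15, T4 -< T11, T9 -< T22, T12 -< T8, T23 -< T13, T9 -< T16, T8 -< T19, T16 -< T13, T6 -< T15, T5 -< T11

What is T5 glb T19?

T8

Common lower bounds of {T5, T19}: T12, T23, T8, T9.
The greatest among these is T8.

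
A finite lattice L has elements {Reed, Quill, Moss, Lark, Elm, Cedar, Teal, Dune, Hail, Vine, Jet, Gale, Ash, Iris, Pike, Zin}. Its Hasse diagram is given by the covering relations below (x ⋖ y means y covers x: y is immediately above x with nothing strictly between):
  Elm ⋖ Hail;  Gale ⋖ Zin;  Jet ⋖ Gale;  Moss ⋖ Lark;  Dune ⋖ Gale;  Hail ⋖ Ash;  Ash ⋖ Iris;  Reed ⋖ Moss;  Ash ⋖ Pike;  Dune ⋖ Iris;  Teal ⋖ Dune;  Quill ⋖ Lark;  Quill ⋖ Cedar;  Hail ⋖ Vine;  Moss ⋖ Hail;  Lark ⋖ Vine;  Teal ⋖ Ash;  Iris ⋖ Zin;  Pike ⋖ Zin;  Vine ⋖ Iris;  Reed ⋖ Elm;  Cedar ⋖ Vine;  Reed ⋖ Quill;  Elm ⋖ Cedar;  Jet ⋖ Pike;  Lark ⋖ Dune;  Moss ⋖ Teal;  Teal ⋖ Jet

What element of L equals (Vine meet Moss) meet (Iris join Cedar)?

Vine ∧ Moss = Moss
Iris ∨ Cedar = Iris
Moss ∧ Iris = Moss

Moss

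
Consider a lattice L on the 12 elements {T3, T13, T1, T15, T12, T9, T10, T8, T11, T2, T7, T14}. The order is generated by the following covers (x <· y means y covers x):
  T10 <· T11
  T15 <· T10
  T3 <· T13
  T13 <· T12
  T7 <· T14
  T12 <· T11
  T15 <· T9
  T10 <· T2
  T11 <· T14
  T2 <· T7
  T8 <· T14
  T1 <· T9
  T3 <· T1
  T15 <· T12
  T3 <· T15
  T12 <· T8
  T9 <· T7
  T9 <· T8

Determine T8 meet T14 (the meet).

T8

Common lower bounds of {T8, T14}: T1, T12, T13, T15, T3, T8, T9.
The greatest among these is T8.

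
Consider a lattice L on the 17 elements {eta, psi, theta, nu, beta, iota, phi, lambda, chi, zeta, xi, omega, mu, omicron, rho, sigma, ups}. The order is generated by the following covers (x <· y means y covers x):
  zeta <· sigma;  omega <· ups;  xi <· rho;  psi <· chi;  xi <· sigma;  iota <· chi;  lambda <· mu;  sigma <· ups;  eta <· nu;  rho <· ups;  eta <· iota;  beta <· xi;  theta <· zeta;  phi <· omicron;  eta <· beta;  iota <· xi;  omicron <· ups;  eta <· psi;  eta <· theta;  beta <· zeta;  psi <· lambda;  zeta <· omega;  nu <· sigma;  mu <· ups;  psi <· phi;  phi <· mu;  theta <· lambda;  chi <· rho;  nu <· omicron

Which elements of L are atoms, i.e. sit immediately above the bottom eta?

The atoms are exactly the elements that cover eta: beta, iota, nu, psi, theta.

beta, iota, nu, psi, theta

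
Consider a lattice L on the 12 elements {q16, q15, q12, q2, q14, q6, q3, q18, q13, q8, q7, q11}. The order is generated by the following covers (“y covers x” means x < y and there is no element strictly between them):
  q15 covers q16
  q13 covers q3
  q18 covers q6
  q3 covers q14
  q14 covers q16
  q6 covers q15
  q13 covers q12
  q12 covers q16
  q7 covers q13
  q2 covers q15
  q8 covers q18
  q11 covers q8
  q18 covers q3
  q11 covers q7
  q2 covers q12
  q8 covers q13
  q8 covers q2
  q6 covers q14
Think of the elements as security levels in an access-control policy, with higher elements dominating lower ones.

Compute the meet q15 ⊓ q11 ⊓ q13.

q16

Common lower bounds of {q15, q11, q13}: q16.
The greatest among these is q16.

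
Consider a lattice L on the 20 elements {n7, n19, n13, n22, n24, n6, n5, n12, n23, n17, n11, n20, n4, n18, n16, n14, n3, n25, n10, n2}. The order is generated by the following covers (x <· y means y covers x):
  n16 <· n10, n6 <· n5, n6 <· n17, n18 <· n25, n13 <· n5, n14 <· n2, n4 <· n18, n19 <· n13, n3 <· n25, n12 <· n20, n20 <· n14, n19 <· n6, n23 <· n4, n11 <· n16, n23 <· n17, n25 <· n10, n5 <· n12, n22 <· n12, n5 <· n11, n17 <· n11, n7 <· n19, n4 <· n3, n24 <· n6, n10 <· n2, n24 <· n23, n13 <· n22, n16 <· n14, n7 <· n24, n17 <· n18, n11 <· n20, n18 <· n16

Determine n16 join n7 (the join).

Common upper bounds of {n16, n7}: n10, n14, n16, n2.
The least among these is n16.

n16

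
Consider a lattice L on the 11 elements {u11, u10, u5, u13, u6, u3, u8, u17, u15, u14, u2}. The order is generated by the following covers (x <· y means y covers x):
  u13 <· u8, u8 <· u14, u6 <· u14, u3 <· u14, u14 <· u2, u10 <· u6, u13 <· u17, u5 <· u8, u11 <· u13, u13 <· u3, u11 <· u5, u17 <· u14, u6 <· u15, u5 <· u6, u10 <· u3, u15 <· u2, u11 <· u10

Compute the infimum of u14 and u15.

u6

Common lower bounds of {u14, u15}: u10, u11, u5, u6.
The greatest among these is u6.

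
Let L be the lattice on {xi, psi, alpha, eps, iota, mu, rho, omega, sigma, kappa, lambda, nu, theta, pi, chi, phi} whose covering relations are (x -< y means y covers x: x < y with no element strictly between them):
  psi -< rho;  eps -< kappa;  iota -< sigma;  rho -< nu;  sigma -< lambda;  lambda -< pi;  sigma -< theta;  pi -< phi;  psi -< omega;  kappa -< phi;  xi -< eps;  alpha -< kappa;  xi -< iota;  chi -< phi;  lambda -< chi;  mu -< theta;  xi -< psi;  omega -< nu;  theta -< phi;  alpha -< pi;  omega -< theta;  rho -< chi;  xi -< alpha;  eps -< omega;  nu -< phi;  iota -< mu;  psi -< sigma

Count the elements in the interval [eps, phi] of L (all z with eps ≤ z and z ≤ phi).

6

The interval [eps, phi] = {eps, kappa, nu, omega, phi, theta}, which has 6 elements.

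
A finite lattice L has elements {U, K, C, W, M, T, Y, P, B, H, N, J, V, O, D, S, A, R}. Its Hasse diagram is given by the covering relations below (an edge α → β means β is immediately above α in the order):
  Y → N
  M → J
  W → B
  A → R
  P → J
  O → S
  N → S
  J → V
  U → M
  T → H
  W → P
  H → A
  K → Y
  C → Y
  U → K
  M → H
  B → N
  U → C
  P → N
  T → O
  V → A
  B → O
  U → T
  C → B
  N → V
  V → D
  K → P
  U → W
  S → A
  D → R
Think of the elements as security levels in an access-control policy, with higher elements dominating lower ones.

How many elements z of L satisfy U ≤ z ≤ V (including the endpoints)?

The interval [U, V] = {B, C, J, K, M, N, P, U, V, W, Y}, which has 11 elements.

11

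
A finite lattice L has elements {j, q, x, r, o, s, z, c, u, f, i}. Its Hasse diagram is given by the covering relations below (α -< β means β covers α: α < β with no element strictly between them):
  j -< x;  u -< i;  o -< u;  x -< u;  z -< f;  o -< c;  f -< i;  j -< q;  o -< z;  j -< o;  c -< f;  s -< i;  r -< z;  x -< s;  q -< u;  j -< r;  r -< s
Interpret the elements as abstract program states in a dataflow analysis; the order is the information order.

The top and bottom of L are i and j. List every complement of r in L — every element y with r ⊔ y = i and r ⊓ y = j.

q, u

Need y with r ∨ y = i and r ∧ y = j.
Checking each element gives: q, u.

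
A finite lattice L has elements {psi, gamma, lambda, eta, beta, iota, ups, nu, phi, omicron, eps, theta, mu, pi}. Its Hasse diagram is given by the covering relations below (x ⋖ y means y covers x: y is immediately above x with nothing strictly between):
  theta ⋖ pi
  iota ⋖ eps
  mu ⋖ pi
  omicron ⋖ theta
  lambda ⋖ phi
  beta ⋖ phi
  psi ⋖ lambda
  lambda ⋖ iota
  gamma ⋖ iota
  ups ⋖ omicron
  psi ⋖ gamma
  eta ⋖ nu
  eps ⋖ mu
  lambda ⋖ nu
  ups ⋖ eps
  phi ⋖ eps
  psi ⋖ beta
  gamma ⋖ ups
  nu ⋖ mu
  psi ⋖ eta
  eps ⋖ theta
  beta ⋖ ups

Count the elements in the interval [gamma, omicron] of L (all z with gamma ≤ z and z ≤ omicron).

The interval [gamma, omicron] = {gamma, omicron, ups}, which has 3 elements.

3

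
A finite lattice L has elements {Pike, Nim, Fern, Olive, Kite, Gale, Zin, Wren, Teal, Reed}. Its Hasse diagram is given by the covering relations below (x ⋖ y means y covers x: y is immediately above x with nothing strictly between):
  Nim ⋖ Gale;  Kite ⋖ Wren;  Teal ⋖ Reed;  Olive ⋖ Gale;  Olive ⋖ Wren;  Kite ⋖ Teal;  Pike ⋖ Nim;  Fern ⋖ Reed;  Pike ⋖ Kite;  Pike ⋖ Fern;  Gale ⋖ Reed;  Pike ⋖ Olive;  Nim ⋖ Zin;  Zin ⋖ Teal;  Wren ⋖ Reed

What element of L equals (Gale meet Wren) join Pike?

Olive

Gale ∧ Wren = Olive
Olive ∨ Pike = Olive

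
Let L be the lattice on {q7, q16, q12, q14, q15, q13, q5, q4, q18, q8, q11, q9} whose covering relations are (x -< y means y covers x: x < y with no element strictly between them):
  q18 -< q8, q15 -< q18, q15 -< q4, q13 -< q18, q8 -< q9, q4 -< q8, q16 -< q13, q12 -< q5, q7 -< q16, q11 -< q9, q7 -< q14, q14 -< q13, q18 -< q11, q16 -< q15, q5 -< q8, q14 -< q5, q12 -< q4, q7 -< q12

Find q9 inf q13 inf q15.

Common lower bounds of {q9, q13, q15}: q16, q7.
The greatest among these is q16.

q16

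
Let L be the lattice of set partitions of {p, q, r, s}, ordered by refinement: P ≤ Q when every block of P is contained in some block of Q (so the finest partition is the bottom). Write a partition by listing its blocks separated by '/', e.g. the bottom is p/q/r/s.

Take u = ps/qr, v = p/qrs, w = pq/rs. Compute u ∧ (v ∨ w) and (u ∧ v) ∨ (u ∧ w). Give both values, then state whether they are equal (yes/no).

ps/qr; p/qr/s; no

v ∨ w = pqrs, so u ∧ (v ∨ w) = ps/qr ∧ pqrs = ps/qr.
u ∧ v = p/qr/s and u ∧ w = p/q/r/s, so (u ∧ v) ∨ (u ∧ w) = p/qr/s ∨ p/q/r/s = p/qr/s.
Equal: no.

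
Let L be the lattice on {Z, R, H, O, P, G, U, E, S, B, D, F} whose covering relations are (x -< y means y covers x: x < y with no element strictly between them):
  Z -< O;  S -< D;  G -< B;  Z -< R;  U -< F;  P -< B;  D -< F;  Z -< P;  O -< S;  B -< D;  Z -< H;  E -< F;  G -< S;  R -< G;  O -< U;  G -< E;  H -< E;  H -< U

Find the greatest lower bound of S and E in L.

Common lower bounds of {S, E}: G, R, Z.
The greatest among these is G.

G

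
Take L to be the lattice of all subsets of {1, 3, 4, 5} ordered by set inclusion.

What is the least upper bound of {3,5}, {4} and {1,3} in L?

Common upper bounds of {{3,5}, {4}, {1,3}}: {1,3,4,5}.
The least among these is {1,3,4,5}.

{1,3,4,5}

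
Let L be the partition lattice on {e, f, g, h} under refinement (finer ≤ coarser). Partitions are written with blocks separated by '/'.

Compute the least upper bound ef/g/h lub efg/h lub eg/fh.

efgh

The join of ef/g/h, efg/h, eg/fh merges any blocks that overlap across the partitions, giving efgh.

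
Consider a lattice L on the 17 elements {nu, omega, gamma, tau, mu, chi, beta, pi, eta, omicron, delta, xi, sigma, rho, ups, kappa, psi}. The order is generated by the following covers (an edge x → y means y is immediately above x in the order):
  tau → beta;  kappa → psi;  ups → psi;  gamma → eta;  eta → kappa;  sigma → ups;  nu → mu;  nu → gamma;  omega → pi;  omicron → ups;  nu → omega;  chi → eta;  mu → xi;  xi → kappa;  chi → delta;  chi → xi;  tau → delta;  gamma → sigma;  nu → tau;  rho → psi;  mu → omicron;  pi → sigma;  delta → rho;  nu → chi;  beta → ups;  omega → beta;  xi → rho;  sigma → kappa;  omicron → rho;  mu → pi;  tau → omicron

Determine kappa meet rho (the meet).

Common lower bounds of {kappa, rho}: chi, mu, nu, xi.
The greatest among these is xi.

xi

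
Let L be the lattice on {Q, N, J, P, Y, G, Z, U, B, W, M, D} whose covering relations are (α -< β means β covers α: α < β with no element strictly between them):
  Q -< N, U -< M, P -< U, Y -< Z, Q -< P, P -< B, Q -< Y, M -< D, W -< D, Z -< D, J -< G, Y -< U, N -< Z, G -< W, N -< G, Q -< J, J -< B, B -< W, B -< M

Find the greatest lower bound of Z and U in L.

Common lower bounds of {Z, U}: Q, Y.
The greatest among these is Y.

Y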